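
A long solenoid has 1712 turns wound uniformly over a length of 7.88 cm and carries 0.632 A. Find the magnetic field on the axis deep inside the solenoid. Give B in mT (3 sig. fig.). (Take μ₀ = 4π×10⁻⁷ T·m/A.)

B ≈ 17.3 mT

Inside a long solenoid, B = μ₀nI with n = 2.173×10⁴ turns/m.
B = 4π×10⁻⁷ × 2.173×10⁴ × 0.632 = 1.73×10⁻² T.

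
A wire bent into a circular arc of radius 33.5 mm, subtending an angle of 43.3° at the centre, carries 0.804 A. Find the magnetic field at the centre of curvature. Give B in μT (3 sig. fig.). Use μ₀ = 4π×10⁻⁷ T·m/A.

B ≈ 1.81 μT

The Biot–Savart field of a circular arc at its centre is B = μ₀Iφ/(4πR), with φ = 0.7557 rad.
B = (4π×10⁻⁷ × 0.804 × 0.7557) / (4π × 0.0335) = 1.81×10⁻⁶ T.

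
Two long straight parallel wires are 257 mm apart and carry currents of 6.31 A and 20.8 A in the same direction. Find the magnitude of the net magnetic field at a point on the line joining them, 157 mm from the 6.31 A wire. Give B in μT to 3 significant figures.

Each long wire gives B = μ₀I/(2πd). Distances are d₁ = 0.157 m and d₂ = 0.1 m.
B₁ = 8.04×10⁻⁶ T, B₂ = 4.16×10⁻⁵ T.
Between parallel currents the two contributions point in opposite directions, so they subtract. B = |B₁ − B₂| = |8.04×10⁻⁶ − 4.16×10⁻⁵| = 3.36×10⁻⁵ T.

B ≈ 33.6 μT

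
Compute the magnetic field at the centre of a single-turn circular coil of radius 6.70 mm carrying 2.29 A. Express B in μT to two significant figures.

At the centre of a circular loop the Biot–Savart law gives B = μ₀I/(2R).
B = (4π×10⁻⁷ × 2.29) / (2 × 0.0067) = 2.15×10⁻⁴ T.

B ≈ 210 μT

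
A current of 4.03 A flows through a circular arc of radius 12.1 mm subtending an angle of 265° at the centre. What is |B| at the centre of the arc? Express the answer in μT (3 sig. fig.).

The Biot–Savart field of a circular arc at its centre is B = μ₀Iφ/(4πR), with φ = 4.625 rad.
B = (4π×10⁻⁷ × 4.03 × 4.625) / (4π × 0.0121) = 1.54×10⁻⁴ T.

B ≈ 154 μT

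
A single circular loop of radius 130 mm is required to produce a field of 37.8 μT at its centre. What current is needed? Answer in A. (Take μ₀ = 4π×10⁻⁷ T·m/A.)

At the centre of a circular loop B = μ₀I/(2R), so I = 2RB/μ₀.
With R = 0.13 m, I = 2 × 0.13 × 3.78×10⁻⁵ / (4π×10⁻⁷) = 7.82 A.

I ≈ 7.82 A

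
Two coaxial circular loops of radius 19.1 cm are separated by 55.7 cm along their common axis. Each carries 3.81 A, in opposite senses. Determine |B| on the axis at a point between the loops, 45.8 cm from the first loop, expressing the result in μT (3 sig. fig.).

Each loop contributes B = μ₀IR²/[2(R²+z²)^(3/2)] on the axis, with z measured from that loop.
Loop 1 (z = 0.458 m): B₁ = 7.15×10⁻⁷ T. Loop 2 (z = 0.099 m): B₂ = 8.77×10⁻⁶ T.
The fields oppose: B = |B₁ − B₂| = 8.06×10⁻⁶ T.

B ≈ 8.06 μT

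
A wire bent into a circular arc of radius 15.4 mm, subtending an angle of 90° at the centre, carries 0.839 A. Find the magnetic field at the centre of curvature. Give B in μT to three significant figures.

B ≈ 8.56 μT

The Biot–Savart field of a circular arc at its centre is B = μ₀Iφ/(4πR), with φ = 1.571 rad.
B = (4π×10⁻⁷ × 0.839 × 1.571) / (4π × 0.0154) = 8.56×10⁻⁶ T.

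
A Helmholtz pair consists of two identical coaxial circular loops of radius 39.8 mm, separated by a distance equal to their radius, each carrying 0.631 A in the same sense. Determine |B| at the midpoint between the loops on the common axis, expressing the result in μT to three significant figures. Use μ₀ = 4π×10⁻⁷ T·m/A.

Each loop contributes B = μ₀IR²/[2(R²+z²)^(3/2)] on the axis, with z measured from that loop.
Loop 1 (z = 0.0199 m): B₁ = 7.13×10⁻⁶ T. Loop 2 (z = 0.0199 m): B₂ = 7.13×10⁻⁶ T.
The fields add: B = B₁ + B₂ = 1.43×10⁻⁵ T.

B ≈ 14.3 μT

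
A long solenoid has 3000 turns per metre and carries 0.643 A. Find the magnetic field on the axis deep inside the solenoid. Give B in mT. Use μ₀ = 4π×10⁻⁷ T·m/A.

Inside a long solenoid, B = μ₀nI with n = 3000 turns/m.
B = 4π×10⁻⁷ × 3000 × 0.643 = 2.42×10⁻³ T.

B ≈ 2.42 mT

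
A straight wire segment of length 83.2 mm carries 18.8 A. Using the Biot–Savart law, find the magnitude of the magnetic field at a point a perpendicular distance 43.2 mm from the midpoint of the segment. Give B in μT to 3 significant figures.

For a finite straight segment, B = (μ₀I/4πd)(sinθ₁ + sinθ₂), where θ₁, θ₂ are the angles from the perpendicular to each end.
The perpendicular from the point meets the wire at its midpoint, so each end is L/2 = 0.0416 m away along the wire.
sinθ₁ = 0.0416/√(0.0416²+0.0432²) = 0.6936; sinθ₂ = 0.0416/√(0.0416²+0.0432²) = 0.6936.
B = (4π×10⁻⁷ × 18.8) / (4π × 0.0432) × (0.6936 + 0.6936) = 6.04×10⁻⁵ T.

B ≈ 60.4 μT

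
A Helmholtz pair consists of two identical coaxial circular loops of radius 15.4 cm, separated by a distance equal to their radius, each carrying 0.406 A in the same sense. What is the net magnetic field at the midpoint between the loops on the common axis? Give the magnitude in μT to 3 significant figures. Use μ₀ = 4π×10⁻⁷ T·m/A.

B ≈ 2.37 μT

Each loop contributes B = μ₀IR²/[2(R²+z²)^(3/2)] on the axis, with z measured from that loop.
Loop 1 (z = 0.077 m): B₁ = 1.19×10⁻⁶ T. Loop 2 (z = 0.077 m): B₂ = 1.19×10⁻⁶ T.
The fields add: B = B₁ + B₂ = 2.37×10⁻⁶ T.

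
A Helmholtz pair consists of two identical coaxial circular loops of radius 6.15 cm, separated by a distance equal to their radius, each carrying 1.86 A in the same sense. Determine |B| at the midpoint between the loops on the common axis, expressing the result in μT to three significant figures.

Each loop contributes B = μ₀IR²/[2(R²+z²)^(3/2)] on the axis, with z measured from that loop.
Loop 1 (z = 0.03075 m): B₁ = 1.36×10⁻⁵ T. Loop 2 (z = 0.03075 m): B₂ = 1.36×10⁻⁵ T.
The fields add: B = B₁ + B₂ = 2.72×10⁻⁵ T.

B ≈ 27.2 μT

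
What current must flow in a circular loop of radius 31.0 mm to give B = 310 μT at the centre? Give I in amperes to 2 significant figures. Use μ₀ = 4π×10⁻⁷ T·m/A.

I ≈ 15 A

At the centre of a circular loop B = μ₀I/(2R), so I = 2RB/μ₀.
With R = 0.031 m, I = 2 × 0.031 × 3.10×10⁻⁴ / (4π×10⁻⁷) = 15.3 A.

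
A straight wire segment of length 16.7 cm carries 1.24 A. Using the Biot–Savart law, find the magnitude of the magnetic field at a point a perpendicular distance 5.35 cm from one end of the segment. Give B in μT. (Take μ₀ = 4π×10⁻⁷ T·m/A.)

For a finite straight segment, B = (μ₀I/4πd)(sinθ₁ + sinθ₂), where θ₁, θ₂ are the angles from the perpendicular to each end.
The perpendicular foot is at one end, so the two end-offsets along the wire are 0 and L = 0.167 m.
sinθ₁ = 0/√(0²+0.0535²) = 0.0000; sinθ₂ = 0.167/√(0.167²+0.0535²) = 0.9523.
B = (4π×10⁻⁷ × 1.24) / (4π × 0.0535) × (0.0000 + 0.9523) = 2.21×10⁻⁶ T.

B ≈ 2.21 μT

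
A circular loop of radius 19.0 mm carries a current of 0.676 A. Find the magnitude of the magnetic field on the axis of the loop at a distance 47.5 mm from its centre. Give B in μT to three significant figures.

B ≈ 1.15 μT

On the axis of a circular loop, B = μ₀IR² / [2(R²+z²)^(3/2)].
R² + z² = (0.019)² + (0.0475)² = 0.002617 m², and (R²+z²)^(3/2) = 1.34×10⁻⁴ m³.
B = (4π×10⁻⁷ × 0.676 × 0.000361) / (2 × 1.34×10⁻⁴) = 1.15×10⁻⁶ T.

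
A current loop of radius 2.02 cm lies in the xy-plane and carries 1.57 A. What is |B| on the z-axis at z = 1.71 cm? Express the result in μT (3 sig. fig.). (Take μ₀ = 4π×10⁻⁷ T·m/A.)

B ≈ 21.7 μT

On the axis of a circular loop, B = μ₀IR² / [2(R²+z²)^(3/2)].
R² + z² = (0.0202)² + (0.0171)² = 0.0007005 m², and (R²+z²)^(3/2) = 1.85×10⁻⁵ m³.
B = (4π×10⁻⁷ × 1.57 × 0.000408) / (2 × 1.85×10⁻⁵) = 2.17×10⁻⁵ T.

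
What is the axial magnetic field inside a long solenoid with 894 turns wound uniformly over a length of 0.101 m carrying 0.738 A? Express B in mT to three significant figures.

Inside a long solenoid, B = μ₀nI with n = 8851 turns/m.
B = 4π×10⁻⁷ × 8851 × 0.738 = 8.21×10⁻³ T.

B ≈ 8.21 mT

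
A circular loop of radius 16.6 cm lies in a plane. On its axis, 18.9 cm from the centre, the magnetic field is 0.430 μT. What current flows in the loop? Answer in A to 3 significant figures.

On the axis of a loop, B = μ₀IR²/[2(R²+z²)^(3/2)], so I = 2B(R²+z²)^(3/2)/(μ₀R²).
R² + z² = 0.02756 + 0.03572 = 0.06328 m²; raised to 3/2 gives 1.59×10⁻² m³.
I = 2 × 4.30×10⁻⁷ × 1.59×10⁻² / (1.26×10⁻⁶ × 0.02756) = 0.395 A.

I ≈ 0.395 A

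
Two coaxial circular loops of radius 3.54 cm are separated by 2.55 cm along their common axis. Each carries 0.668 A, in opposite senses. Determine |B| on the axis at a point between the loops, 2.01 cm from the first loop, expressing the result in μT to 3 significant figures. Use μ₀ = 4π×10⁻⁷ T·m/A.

B ≈ 3.66 μT

Each loop contributes B = μ₀IR²/[2(R²+z²)^(3/2)] on the axis, with z measured from that loop.
Loop 1 (z = 0.0201 m): B₁ = 7.80×10⁻⁶ T. Loop 2 (z = 0.0054 m): B₂ = 1.15×10⁻⁵ T.
The fields oppose: B = |B₁ − B₂| = 3.66×10⁻⁶ T.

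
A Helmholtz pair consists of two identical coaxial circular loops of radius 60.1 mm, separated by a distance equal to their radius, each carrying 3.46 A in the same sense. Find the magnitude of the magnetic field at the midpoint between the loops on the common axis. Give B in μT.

Each loop contributes B = μ₀IR²/[2(R²+z²)^(3/2)] on the axis, with z measured from that loop.
Loop 1 (z = 0.03005 m): B₁ = 2.59×10⁻⁵ T. Loop 2 (z = 0.03005 m): B₂ = 2.59×10⁻⁵ T.
The fields add: B = B₁ + B₂ = 5.18×10⁻⁵ T.

B ≈ 51.8 μT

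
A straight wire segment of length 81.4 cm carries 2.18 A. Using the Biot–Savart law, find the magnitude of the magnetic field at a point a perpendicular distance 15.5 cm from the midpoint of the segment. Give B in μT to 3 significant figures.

For a finite straight segment, B = (μ₀I/4πd)(sinθ₁ + sinθ₂), where θ₁, θ₂ are the angles from the perpendicular to each end.
The perpendicular from the point meets the wire at its midpoint, so each end is L/2 = 0.407 m away along the wire.
sinθ₁ = 0.407/√(0.407²+0.155²) = 0.9345; sinθ₂ = 0.407/√(0.407²+0.155²) = 0.9345.
B = (4π×10⁻⁷ × 2.18) / (4π × 0.155) × (0.9345 + 0.9345) = 2.63×10⁻⁶ T.

B ≈ 2.63 μT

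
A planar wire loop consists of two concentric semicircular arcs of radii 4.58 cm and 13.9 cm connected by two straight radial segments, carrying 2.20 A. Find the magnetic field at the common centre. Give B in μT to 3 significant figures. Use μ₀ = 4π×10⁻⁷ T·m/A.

B ≈ 10.1 μT

The radial connectors point toward the centre, so dl × r̂ = 0 and they contribute nothing.
Each semicircle gives μ₀I/(4R): inner arc 1.51×10⁻⁵ T, outer arc 4.97×10⁻⁶ T.
The two arcs carry current in opposite angular senses, so their fields oppose: B = |1.51×10⁻⁵ − 4.97×10⁻⁶| = 1.01×10⁻⁵ T.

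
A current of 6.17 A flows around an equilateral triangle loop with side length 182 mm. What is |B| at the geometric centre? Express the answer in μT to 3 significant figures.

B ≈ 61.0 μT

Each side is a finite straight segment at perpendicular distance d = a/(2 tan(π/3)) = 0.05254 m from the centre, with end-angles ±π/3.
One side contributes B₁ = (μ₀I/4πd)·2 sin(π/3) = 2.03×10⁻⁵ T.
All 3 sides add in the same direction: B = 3 × 2.03×10⁻⁵ = 6.10×10⁻⁵ T.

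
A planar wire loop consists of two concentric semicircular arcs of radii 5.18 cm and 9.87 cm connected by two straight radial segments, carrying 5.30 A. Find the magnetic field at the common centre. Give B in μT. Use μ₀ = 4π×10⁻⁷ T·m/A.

B ≈ 15.3 μT

The radial connectors point toward the centre, so dl × r̂ = 0 and they contribute nothing.
Each semicircle gives μ₀I/(4R): inner arc 3.21×10⁻⁵ T, outer arc 1.69×10⁻⁵ T.
The two arcs carry current in opposite angular senses, so their fields oppose: B = |3.21×10⁻⁵ − 1.69×10⁻⁵| = 1.53×10⁻⁵ T.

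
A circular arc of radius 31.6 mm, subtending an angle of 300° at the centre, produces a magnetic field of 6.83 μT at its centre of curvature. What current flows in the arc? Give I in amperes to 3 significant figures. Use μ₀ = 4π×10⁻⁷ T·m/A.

For a circular arc, B = μ₀Iφ/(4πR) with φ in radians; here φ = 5.236 rad.
So I = 4πRB/(μ₀φ) = 4π × 0.0316 × 6.83×10⁻⁶ / (4π×10⁻⁷ × 5.236) = 0.412 A.

I ≈ 0.412 A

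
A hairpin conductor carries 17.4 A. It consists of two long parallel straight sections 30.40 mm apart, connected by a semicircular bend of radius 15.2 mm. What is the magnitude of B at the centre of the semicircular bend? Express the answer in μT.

The semicircular arc contributes B_arc = μ₀I·π/(4πR) = μ₀I/(4R) = 3.60×10⁻⁴ T.
Each semi-infinite lead is at perpendicular distance R = 0.0152 m from the centre, with the perpendicular foot at its near end, so it contributes μ₀I/(4πR); both point the same way, together 2.29×10⁻⁴ T.
Arc and leads all point the same direction: B = 3.60×10⁻⁴ + 2.29×10⁻⁴ = 5.89×10⁻⁴ T.

B ≈ 589 μT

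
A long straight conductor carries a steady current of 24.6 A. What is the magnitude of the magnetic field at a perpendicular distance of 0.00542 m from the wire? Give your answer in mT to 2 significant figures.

B ≈ 0.91 mT

For an infinitely long straight wire, B = μ₀I/(2πd).
B = (4π×10⁻⁷ × 24.6) / (2π × 0.00542) = 9.08×10⁻⁴ T.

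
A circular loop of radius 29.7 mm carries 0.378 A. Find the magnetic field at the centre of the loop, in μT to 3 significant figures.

At the centre of a circular loop the Biot–Savart law gives B = μ₀I/(2R).
B = (4π×10⁻⁷ × 0.378) / (2 × 0.0297) = 8.00×10⁻⁶ T.

B ≈ 8.00 μT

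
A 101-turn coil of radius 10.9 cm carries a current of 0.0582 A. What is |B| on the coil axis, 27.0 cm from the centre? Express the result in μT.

B ≈ 1.78 μT

For an N-turn flat coil, B = Nμ₀IR²/[2(R²+z²)^(3/2)] with R = 0.109 m, z = 0.27 m.
B = 101 × 1.76×10⁻⁸ T = 1.78×10⁻⁶ T.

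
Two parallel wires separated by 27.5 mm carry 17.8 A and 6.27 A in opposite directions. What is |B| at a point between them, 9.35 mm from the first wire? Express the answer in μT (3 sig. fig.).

B ≈ 450 μT

Each long wire gives B = μ₀I/(2πd). Distances are d₁ = 0.00935 m and d₂ = 0.01815 m.
B₁ = 3.81×10⁻⁴ T, B₂ = 6.91×10⁻⁵ T.
Between antiparallel currents both contributions point the same way, so they add. B = B₁ + B₂ = 3.81×10⁻⁴ + 6.91×10⁻⁵ = 4.50×10⁻⁴ T.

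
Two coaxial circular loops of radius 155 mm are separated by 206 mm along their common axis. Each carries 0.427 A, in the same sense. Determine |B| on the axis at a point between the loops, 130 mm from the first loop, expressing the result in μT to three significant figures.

B ≈ 2.03 μT

Each loop contributes B = μ₀IR²/[2(R²+z²)^(3/2)] on the axis, with z measured from that loop.
Loop 1 (z = 0.13 m): B₁ = 7.79×10⁻⁷ T. Loop 2 (z = 0.076 m): B₂ = 1.25×10⁻⁶ T.
The fields add: B = B₁ + B₂ = 2.03×10⁻⁶ T.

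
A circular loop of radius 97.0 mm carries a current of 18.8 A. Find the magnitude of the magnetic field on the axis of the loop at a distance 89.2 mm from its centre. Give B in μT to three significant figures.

B ≈ 48.6 μT

On the axis of a circular loop, B = μ₀IR² / [2(R²+z²)^(3/2)].
R² + z² = (0.097)² + (0.0892)² = 0.01737 m², and (R²+z²)^(3/2) = 2.29×10⁻³ m³.
B = (4π×10⁻⁷ × 18.8 × 0.009409) / (2 × 2.29×10⁻³) = 4.86×10⁻⁵ T.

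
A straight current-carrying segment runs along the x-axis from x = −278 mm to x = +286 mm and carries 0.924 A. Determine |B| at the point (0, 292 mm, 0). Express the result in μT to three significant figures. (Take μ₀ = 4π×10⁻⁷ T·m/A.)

For a finite straight segment, B = (μ₀I/4πd)(sinθ₁ + sinθ₂), where θ₁, θ₂ are the angles from the perpendicular to each end.
The perpendicular distance is d = 0.292 m; the end-offsets along the wire are a = 0.278 m and b = 0.286 m.
sinθ₁ = 0.278/√(0.278²+0.292²) = 0.6895; sinθ₂ = 0.286/√(0.286²+0.292²) = 0.6997.
B = (4π×10⁻⁷ × 0.924) / (4π × 0.292) × (0.6895 + 0.6997) = 4.40×10⁻⁷ T.

B ≈ 0.440 μT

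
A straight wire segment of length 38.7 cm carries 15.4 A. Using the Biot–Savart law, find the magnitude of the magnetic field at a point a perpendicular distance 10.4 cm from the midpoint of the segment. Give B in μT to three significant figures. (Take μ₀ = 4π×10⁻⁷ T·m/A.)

B ≈ 26.1 μT

For a finite straight segment, B = (μ₀I/4πd)(sinθ₁ + sinθ₂), where θ₁, θ₂ are the angles from the perpendicular to each end.
The perpendicular from the point meets the wire at its midpoint, so each end is L/2 = 0.1935 m away along the wire.
sinθ₁ = 0.1935/√(0.1935²+0.104²) = 0.8808; sinθ₂ = 0.1935/√(0.1935²+0.104²) = 0.8808.
B = (4π×10⁻⁷ × 15.4) / (4π × 0.104) × (0.8808 + 0.8808) = 2.61×10⁻⁵ T.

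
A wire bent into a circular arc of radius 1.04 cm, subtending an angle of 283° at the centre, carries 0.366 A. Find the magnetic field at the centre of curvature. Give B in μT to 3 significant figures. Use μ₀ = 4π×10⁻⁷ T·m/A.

B ≈ 17.4 μT

The Biot–Savart field of a circular arc at its centre is B = μ₀Iφ/(4πR), with φ = 4.939 rad.
B = (4π×10⁻⁷ × 0.366 × 4.939) / (4π × 0.0104) = 1.74×10⁻⁵ T.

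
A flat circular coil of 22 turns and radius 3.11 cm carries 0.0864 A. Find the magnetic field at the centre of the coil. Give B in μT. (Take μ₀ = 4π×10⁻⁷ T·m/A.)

For an N-turn flat coil, B = Nμ₀I/(2R) with R = 0.0311 m.
B = 22 × 1.75×10⁻⁶ T = 3.84×10⁻⁵ T.

B ≈ 38.4 μT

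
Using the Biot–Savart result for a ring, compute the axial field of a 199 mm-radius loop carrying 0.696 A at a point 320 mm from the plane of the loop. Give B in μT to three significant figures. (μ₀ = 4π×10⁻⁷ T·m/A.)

On the axis of a circular loop, B = μ₀IR² / [2(R²+z²)^(3/2)].
R² + z² = (0.199)² + (0.32)² = 0.142 m², and (R²+z²)^(3/2) = 5.35×10⁻² m³.
B = (4π×10⁻⁷ × 0.696 × 0.0396) / (2 × 5.35×10⁻²) = 3.24×10⁻⁷ T.

B ≈ 0.324 μT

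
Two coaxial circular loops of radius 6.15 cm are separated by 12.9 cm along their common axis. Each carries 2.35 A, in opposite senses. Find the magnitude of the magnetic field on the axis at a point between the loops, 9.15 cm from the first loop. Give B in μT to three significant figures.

Each loop contributes B = μ₀IR²/[2(R²+z²)^(3/2)] on the axis, with z measured from that loop.
Loop 1 (z = 0.0915 m): B₁ = 4.17×10⁻⁶ T. Loop 2 (z = 0.0375 m): B₂ = 1.49×10⁻⁵ T.
The fields oppose: B = |B₁ − B₂| = 1.08×10⁻⁵ T.

B ≈ 10.8 μT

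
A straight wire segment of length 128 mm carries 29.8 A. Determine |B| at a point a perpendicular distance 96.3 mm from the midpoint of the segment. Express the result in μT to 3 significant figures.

For a finite straight segment, B = (μ₀I/4πd)(sinθ₁ + sinθ₂), where θ₁, θ₂ are the angles from the perpendicular to each end.
The perpendicular from the point meets the wire at its midpoint, so each end is L/2 = 0.064 m away along the wire.
sinθ₁ = 0.064/√(0.064²+0.0963²) = 0.5535; sinθ₂ = 0.064/√(0.064²+0.0963²) = 0.5535.
B = (4π×10⁻⁷ × 29.8) / (4π × 0.0963) × (0.5535 + 0.5535) = 3.43×10⁻⁵ T.

B ≈ 34.3 μT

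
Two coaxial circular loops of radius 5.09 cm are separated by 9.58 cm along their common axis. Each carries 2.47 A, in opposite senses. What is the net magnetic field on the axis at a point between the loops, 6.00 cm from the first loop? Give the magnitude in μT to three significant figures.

Each loop contributes B = μ₀IR²/[2(R²+z²)^(3/2)] on the axis, with z measured from that loop.
Loop 1 (z = 0.06 m): B₁ = 8.25×10⁻⁶ T. Loop 2 (z = 0.0358 m): B₂ = 1.67×10⁻⁵ T.
The fields oppose: B = |B₁ − B₂| = 8.43×10⁻⁶ T.

B ≈ 8.43 μT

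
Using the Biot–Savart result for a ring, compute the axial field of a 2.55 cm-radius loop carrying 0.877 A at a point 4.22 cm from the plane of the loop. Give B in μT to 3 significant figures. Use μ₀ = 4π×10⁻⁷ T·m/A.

B ≈ 2.99 μT

On the axis of a circular loop, B = μ₀IR² / [2(R²+z²)^(3/2)].
R² + z² = (0.0255)² + (0.0422)² = 0.002431 m², and (R²+z²)^(3/2) = 1.20×10⁻⁴ m³.
B = (4π×10⁻⁷ × 0.877 × 0.0006502) / (2 × 1.20×10⁻⁴) = 2.99×10⁻⁶ T.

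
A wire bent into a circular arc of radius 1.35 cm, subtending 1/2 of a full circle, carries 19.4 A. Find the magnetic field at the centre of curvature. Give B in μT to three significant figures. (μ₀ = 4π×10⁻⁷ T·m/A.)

B ≈ 451 μT

The Biot–Savart field of a circular arc at its centre is B = μ₀Iφ/(4πR), with φ = 3.142 rad.
B = (4π×10⁻⁷ × 19.4 × 3.142) / (4π × 0.0135) = 4.51×10⁻⁴ T.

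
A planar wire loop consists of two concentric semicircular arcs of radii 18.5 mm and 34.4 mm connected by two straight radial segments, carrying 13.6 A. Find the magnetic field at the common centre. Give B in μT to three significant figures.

B ≈ 107 μT

The radial connectors point toward the centre, so dl × r̂ = 0 and they contribute nothing.
Each semicircle gives μ₀I/(4R): inner arc 2.31×10⁻⁴ T, outer arc 1.24×10⁻⁴ T.
The two arcs carry current in opposite angular senses, so their fields oppose: B = |2.31×10⁻⁴ − 1.24×10⁻⁴| = 1.07×10⁻⁴ T.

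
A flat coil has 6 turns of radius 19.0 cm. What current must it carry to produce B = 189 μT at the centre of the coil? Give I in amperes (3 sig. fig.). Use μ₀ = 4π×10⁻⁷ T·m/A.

I ≈ 9.53 A

For an N-turn coil, B = Nμ₀I/(2R) with R = 0.19 m, so I = 2RB/(Nμ₀) = 2 × 0.19 × 1.89×10⁻⁴ / (6 × 4π×10⁻⁷) = 9.53 A.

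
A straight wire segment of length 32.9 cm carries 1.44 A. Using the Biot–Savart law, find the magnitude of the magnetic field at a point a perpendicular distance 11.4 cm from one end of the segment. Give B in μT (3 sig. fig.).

For a finite straight segment, B = (μ₀I/4πd)(sinθ₁ + sinθ₂), where θ₁, θ₂ are the angles from the perpendicular to each end.
The perpendicular foot is at one end, so the two end-offsets along the wire are 0 and L = 0.329 m.
sinθ₁ = 0/√(0²+0.114²) = 0.0000; sinθ₂ = 0.329/√(0.329²+0.114²) = 0.9449.
B = (4π×10⁻⁷ × 1.44) / (4π × 0.114) × (0.0000 + 0.9449) = 1.19×10⁻⁶ T.

B ≈ 1.19 μT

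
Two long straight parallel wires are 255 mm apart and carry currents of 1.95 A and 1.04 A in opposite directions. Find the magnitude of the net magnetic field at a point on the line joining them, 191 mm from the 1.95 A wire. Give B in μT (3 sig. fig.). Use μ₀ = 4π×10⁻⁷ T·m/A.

Each long wire gives B = μ₀I/(2πd). Distances are d₁ = 0.191 m and d₂ = 0.064 m.
B₁ = 2.04×10⁻⁶ T, B₂ = 3.25×10⁻⁶ T.
Between antiparallel currents both contributions point the same way, so they add. B = B₁ + B₂ = 2.04×10⁻⁶ + 3.25×10⁻⁶ = 5.29×10⁻⁶ T.

B ≈ 5.29 μT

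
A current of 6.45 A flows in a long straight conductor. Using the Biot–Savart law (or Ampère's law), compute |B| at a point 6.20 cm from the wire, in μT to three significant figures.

For an infinitely long straight wire, B = μ₀I/(2πd).
B = (4π×10⁻⁷ × 6.45) / (2π × 0.062) = 2.08×10⁻⁵ T.

B ≈ 20.8 μT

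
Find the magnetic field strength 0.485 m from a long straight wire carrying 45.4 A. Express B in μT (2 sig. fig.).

For an infinitely long straight wire, B = μ₀I/(2πd).
B = (4π×10⁻⁷ × 45.4) / (2π × 0.485) = 1.87×10⁻⁵ T.

B ≈ 19 μT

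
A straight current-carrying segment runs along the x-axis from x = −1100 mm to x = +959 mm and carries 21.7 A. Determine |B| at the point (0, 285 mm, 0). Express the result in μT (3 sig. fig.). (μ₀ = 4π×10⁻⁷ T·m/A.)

B ≈ 14.7 μT

For a finite straight segment, B = (μ₀I/4πd)(sinθ₁ + sinθ₂), where θ₁, θ₂ are the angles from the perpendicular to each end.
The perpendicular distance is d = 0.285 m; the end-offsets along the wire are a = 1.1 m and b = 0.959 m.
sinθ₁ = 1.1/√(1.1²+0.285²) = 0.9680; sinθ₂ = 0.959/√(0.959²+0.285²) = 0.9586.
B = (4π×10⁻⁷ × 21.7) / (4π × 0.285) × (0.9680 + 0.9586) = 1.47×10⁻⁵ T.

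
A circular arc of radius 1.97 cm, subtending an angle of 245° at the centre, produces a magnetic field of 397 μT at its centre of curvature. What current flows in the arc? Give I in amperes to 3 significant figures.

I ≈ 18.3 A

For a circular arc, B = μ₀Iφ/(4πR) with φ in radians; here φ = 4.276 rad.
So I = 4πRB/(μ₀φ) = 4π × 0.0197 × 3.97×10⁻⁴ / (4π×10⁻⁷ × 4.276) = 18.3 A.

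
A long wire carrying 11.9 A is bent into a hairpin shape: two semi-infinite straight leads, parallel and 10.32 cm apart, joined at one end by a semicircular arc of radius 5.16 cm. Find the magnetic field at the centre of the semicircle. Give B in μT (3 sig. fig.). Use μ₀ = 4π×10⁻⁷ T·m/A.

B ≈ 119 μT

The semicircular arc contributes B_arc = μ₀I·π/(4πR) = μ₀I/(4R) = 7.25×10⁻⁵ T.
Each semi-infinite lead is at perpendicular distance R = 0.0516 m from the centre, with the perpendicular foot at its near end, so it contributes μ₀I/(4πR); both point the same way, together 4.61×10⁻⁵ T.
Arc and leads all point the same direction: B = 7.25×10⁻⁵ + 4.61×10⁻⁵ = 1.19×10⁻⁴ T.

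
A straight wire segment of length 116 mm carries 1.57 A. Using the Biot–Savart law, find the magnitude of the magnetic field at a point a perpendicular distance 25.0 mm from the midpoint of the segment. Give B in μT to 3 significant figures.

For a finite straight segment, B = (μ₀I/4πd)(sinθ₁ + sinθ₂), where θ₁, θ₂ are the angles from the perpendicular to each end.
The perpendicular from the point meets the wire at its midpoint, so each end is L/2 = 0.058 m away along the wire.
sinθ₁ = 0.058/√(0.058²+0.025²) = 0.9183; sinθ₂ = 0.058/√(0.058²+0.025²) = 0.9183.
B = (4π×10⁻⁷ × 1.57) / (4π × 0.025) × (0.9183 + 0.9183) = 1.15×10⁻⁵ T.

B ≈ 11.5 μT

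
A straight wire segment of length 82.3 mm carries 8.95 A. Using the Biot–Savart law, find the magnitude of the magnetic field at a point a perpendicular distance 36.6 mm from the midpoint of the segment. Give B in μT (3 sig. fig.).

B ≈ 36.5 μT

For a finite straight segment, B = (μ₀I/4πd)(sinθ₁ + sinθ₂), where θ₁, θ₂ are the angles from the perpendicular to each end.
The perpendicular from the point meets the wire at its midpoint, so each end is L/2 = 0.04115 m away along the wire.
sinθ₁ = 0.04115/√(0.04115²+0.0366²) = 0.7472; sinθ₂ = 0.04115/√(0.04115²+0.0366²) = 0.7472.
B = (4π×10⁻⁷ × 8.95) / (4π × 0.0366) × (0.7472 + 0.7472) = 3.65×10⁻⁵ T.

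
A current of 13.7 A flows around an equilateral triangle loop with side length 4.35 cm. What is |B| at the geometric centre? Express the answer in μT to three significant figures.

B ≈ 567 μT

Each side is a finite straight segment at perpendicular distance d = a/(2 tan(π/3)) = 0.01256 m from the centre, with end-angles ±π/3.
One side contributes B₁ = (μ₀I/4πd)·2 sin(π/3) = 1.89×10⁻⁴ T.
All 3 sides add in the same direction: B = 3 × 1.89×10⁻⁴ = 5.67×10⁻⁴ T.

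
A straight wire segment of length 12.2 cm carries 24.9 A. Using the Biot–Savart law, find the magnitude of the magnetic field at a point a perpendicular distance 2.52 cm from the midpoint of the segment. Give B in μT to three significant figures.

B ≈ 183 μT

For a finite straight segment, B = (μ₀I/4πd)(sinθ₁ + sinθ₂), where θ₁, θ₂ are the angles from the perpendicular to each end.
The perpendicular from the point meets the wire at its midpoint, so each end is L/2 = 0.061 m away along the wire.
sinθ₁ = 0.061/√(0.061²+0.0252²) = 0.9242; sinθ₂ = 0.061/√(0.061²+0.0252²) = 0.9242.
B = (4π×10⁻⁷ × 24.9) / (4π × 0.0252) × (0.9242 + 0.9242) = 1.83×10⁻⁴ T.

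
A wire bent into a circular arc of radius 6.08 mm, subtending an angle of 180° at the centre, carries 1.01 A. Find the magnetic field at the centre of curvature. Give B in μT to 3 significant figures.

B ≈ 52.2 μT

The Biot–Savart field of a circular arc at its centre is B = μ₀Iφ/(4πR), with φ = 3.142 rad.
B = (4π×10⁻⁷ × 1.01 × 3.142) / (4π × 0.00608) = 5.22×10⁻⁵ T.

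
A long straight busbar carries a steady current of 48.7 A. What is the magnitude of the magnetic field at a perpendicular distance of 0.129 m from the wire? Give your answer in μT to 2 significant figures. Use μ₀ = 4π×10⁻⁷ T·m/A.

B ≈ 76 μT

For an infinitely long straight wire, B = μ₀I/(2πd).
B = (4π×10⁻⁷ × 48.7) / (2π × 0.129) = 7.55×10⁻⁵ T.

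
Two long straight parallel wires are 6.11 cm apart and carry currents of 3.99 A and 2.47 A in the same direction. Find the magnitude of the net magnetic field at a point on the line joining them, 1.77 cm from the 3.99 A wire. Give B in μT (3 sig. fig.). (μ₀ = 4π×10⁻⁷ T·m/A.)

B ≈ 33.7 μT

Each long wire gives B = μ₀I/(2πd). Distances are d₁ = 0.0177 m and d₂ = 0.0434 m.
B₁ = 4.51×10⁻⁵ T, B₂ = 1.14×10⁻⁵ T.
Between parallel currents the two contributions point in opposite directions, so they subtract. B = |B₁ − B₂| = |4.51×10⁻⁵ − 1.14×10⁻⁵| = 3.37×10⁻⁵ T.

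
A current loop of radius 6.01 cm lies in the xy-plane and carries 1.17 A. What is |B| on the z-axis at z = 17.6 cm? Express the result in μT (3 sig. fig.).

B ≈ 0.413 μT

On the axis of a circular loop, B = μ₀IR² / [2(R²+z²)^(3/2)].
R² + z² = (0.0601)² + (0.176)² = 0.03459 m², and (R²+z²)^(3/2) = 6.43×10⁻³ m³.
B = (4π×10⁻⁷ × 1.17 × 0.003612) / (2 × 6.43×10⁻³) = 4.13×10⁻⁷ T.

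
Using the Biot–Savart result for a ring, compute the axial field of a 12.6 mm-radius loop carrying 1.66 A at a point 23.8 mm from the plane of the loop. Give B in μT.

On the axis of a circular loop, B = μ₀IR² / [2(R²+z²)^(3/2)].
R² + z² = (0.0126)² + (0.0238)² = 0.0007252 m², and (R²+z²)^(3/2) = 1.95×10⁻⁵ m³.
B = (4π×10⁻⁷ × 1.66 × 0.0001588) / (2 × 1.95×10⁻⁵) = 8.48×10⁻⁶ T.

B ≈ 8.48 μT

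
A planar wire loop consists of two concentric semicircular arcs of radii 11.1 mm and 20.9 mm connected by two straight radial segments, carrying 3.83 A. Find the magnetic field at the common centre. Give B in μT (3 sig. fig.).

The radial connectors point toward the centre, so dl × r̂ = 0 and they contribute nothing.
Each semicircle gives μ₀I/(4R): inner arc 1.08×10⁻⁴ T, outer arc 5.76×10⁻⁵ T.
The two arcs carry current in opposite angular senses, so their fields oppose: B = |1.08×10⁻⁴ − 5.76×10⁻⁵| = 5.08×10⁻⁵ T.

B ≈ 50.8 μT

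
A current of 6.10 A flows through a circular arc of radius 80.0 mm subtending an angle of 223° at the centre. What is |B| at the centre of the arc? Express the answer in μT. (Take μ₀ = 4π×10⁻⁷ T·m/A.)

B ≈ 29.7 μT

The Biot–Savart field of a circular arc at its centre is B = μ₀Iφ/(4πR), with φ = 3.892 rad.
B = (4π×10⁻⁷ × 6.10 × 3.892) / (4π × 0.08) = 2.97×10⁻⁵ T.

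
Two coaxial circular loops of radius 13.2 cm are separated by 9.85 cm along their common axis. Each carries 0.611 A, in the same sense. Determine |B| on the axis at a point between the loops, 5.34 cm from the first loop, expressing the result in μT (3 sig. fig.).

Each loop contributes B = μ₀IR²/[2(R²+z²)^(3/2)] on the axis, with z measured from that loop.
Loop 1 (z = 0.0534 m): B₁ = 2.32×10⁻⁶ T. Loop 2 (z = 0.0451 m): B₂ = 2.46×10⁻⁶ T.
The fields add: B = B₁ + B₂ = 4.78×10⁻⁶ T.

B ≈ 4.78 μT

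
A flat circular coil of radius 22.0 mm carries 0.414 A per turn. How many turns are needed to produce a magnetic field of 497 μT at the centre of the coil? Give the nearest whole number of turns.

N = 42

For an N-turn coil, B = Nμ₀I/(2R). A single turn gives B₁ = 1.18×10⁻⁵ T with R = 0.022 m.
N = B/B₁ = 4.97×10⁻⁴ / 1.18×10⁻⁵ = 42.03.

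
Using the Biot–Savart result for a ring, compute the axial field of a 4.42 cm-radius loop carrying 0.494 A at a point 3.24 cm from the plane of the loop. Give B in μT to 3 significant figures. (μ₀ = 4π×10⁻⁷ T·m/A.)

B ≈ 3.68 μT

On the axis of a circular loop, B = μ₀IR² / [2(R²+z²)^(3/2)].
R² + z² = (0.0442)² + (0.0324)² = 0.003003 m², and (R²+z²)^(3/2) = 1.65×10⁻⁴ m³.
B = (4π×10⁻⁷ × 0.494 × 0.001954) / (2 × 1.65×10⁻⁴) = 3.68×10⁻⁶ T.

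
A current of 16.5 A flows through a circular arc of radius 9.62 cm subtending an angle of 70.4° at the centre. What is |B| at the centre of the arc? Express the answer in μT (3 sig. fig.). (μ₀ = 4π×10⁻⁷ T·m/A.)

B ≈ 21.1 μT

The Biot–Savart field of a circular arc at its centre is B = μ₀Iφ/(4πR), with φ = 1.229 rad.
B = (4π×10⁻⁷ × 16.5 × 1.229) / (4π × 0.0962) = 2.11×10⁻⁵ T.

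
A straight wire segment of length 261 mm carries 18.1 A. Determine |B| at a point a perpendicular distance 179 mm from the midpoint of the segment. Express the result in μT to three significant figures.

B ≈ 11.9 μT

For a finite straight segment, B = (μ₀I/4πd)(sinθ₁ + sinθ₂), where θ₁, θ₂ are the angles from the perpendicular to each end.
The perpendicular from the point meets the wire at its midpoint, so each end is L/2 = 0.1305 m away along the wire.
sinθ₁ = 0.1305/√(0.1305²+0.179²) = 0.5891; sinθ₂ = 0.1305/√(0.1305²+0.179²) = 0.5891.
B = (4π×10⁻⁷ × 18.1) / (4π × 0.179) × (0.5891 + 0.5891) = 1.19×10⁻⁵ T.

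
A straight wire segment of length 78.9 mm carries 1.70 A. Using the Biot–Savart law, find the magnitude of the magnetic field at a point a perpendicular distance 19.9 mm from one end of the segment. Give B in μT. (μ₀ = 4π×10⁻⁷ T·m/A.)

B ≈ 8.28 μT

For a finite straight segment, B = (μ₀I/4πd)(sinθ₁ + sinθ₂), where θ₁, θ₂ are the angles from the perpendicular to each end.
The perpendicular foot is at one end, so the two end-offsets along the wire are 0 and L = 0.0789 m.
sinθ₁ = 0/√(0²+0.0199²) = 0.0000; sinθ₂ = 0.0789/√(0.0789²+0.0199²) = 0.9696.
B = (4π×10⁻⁷ × 1.70) / (4π × 0.0199) × (0.0000 + 0.9696) = 8.28×10⁻⁶ T.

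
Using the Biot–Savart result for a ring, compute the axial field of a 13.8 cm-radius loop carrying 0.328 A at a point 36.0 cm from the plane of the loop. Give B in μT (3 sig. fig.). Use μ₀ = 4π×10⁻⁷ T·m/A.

B ≈ 0.0685 μT

On the axis of a circular loop, B = μ₀IR² / [2(R²+z²)^(3/2)].
R² + z² = (0.138)² + (0.36)² = 0.1486 m², and (R²+z²)^(3/2) = 5.73×10⁻² m³.
B = (4π×10⁻⁷ × 0.328 × 0.01904) / (2 × 5.73×10⁻²) = 6.85×10⁻⁸ T.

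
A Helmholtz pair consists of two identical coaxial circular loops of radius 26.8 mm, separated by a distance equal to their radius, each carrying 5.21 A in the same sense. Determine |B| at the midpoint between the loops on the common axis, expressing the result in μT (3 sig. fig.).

B ≈ 175 μT

Each loop contributes B = μ₀IR²/[2(R²+z²)^(3/2)] on the axis, with z measured from that loop.
Loop 1 (z = 0.0134 m): B₁ = 8.74×10⁻⁵ T. Loop 2 (z = 0.0134 m): B₂ = 8.74×10⁻⁵ T.
The fields add: B = B₁ + B₂ = 1.75×10⁻⁴ T.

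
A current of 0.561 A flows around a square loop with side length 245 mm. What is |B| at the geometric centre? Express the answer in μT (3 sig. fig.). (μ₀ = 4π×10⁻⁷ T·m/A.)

Each side is a finite straight segment at perpendicular distance d = a/(2 tan(π/4)) = 0.1225 m from the centre, with end-angles ±π/4.
One side contributes B₁ = (μ₀I/4πd)·2 sin(π/4) = 6.48×10⁻⁷ T.
All 4 sides add in the same direction: B = 4 × 6.48×10⁻⁷ = 2.59×10⁻⁶ T.

B ≈ 2.59 μT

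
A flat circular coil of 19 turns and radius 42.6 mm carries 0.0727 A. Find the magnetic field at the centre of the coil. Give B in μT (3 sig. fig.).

For an N-turn flat coil, B = Nμ₀I/(2R) with R = 0.0426 m.
B = 19 × 1.07×10⁻⁶ T = 2.04×10⁻⁵ T.

B ≈ 20.4 μT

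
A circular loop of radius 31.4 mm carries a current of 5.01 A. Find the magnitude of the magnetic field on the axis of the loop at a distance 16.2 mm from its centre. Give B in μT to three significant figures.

On the axis of a circular loop, B = μ₀IR² / [2(R²+z²)^(3/2)].
R² + z² = (0.0314)² + (0.0162)² = 0.001248 m², and (R²+z²)^(3/2) = 4.41×10⁻⁵ m³.
B = (4π×10⁻⁷ × 5.01 × 0.000986) / (2 × 4.41×10⁻⁵) = 7.04×10⁻⁵ T.

B ≈ 70.4 μT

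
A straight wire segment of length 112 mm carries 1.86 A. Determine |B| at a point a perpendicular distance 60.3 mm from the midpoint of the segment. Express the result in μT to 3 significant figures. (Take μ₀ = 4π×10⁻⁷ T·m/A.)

B ≈ 4.20 μT

For a finite straight segment, B = (μ₀I/4πd)(sinθ₁ + sinθ₂), where θ₁, θ₂ are the angles from the perpendicular to each end.
The perpendicular from the point meets the wire at its midpoint, so each end is L/2 = 0.056 m away along the wire.
sinθ₁ = 0.056/√(0.056²+0.0603²) = 0.6805; sinθ₂ = 0.056/√(0.056²+0.0603²) = 0.6805.
B = (4π×10⁻⁷ × 1.86) / (4π × 0.0603) × (0.6805 + 0.6805) = 4.20×10⁻⁶ T.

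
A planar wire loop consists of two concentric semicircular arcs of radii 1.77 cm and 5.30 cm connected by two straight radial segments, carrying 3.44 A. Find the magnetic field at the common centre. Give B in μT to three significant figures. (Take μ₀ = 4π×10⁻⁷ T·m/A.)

B ≈ 40.7 μT

The radial connectors point toward the centre, so dl × r̂ = 0 and they contribute nothing.
Each semicircle gives μ₀I/(4R): inner arc 6.11×10⁻⁵ T, outer arc 2.04×10⁻⁵ T.
The two arcs carry current in opposite angular senses, so their fields oppose: B = |6.11×10⁻⁵ − 2.04×10⁻⁵| = 4.07×10⁻⁵ T.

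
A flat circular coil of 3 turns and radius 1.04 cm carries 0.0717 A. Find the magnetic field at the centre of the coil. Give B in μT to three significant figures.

For an N-turn flat coil, B = Nμ₀I/(2R) with R = 0.0104 m.
B = 3 × 4.33×10⁻⁶ T = 1.30×10⁻⁵ T.

B ≈ 13.0 μT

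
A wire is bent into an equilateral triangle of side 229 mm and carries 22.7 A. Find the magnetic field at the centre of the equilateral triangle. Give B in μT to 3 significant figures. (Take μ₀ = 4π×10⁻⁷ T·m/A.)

B ≈ 178 μT

Each side is a finite straight segment at perpendicular distance d = a/(2 tan(π/3)) = 0.06611 m from the centre, with end-angles ±π/3.
One side contributes B₁ = (μ₀I/4πd)·2 sin(π/3) = 5.95×10⁻⁵ T.
All 3 sides add in the same direction: B = 3 × 5.95×10⁻⁵ = 1.78×10⁻⁴ T.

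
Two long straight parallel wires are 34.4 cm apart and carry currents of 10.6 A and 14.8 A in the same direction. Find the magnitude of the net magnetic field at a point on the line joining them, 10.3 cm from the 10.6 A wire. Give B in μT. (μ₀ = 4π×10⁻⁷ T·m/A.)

Each long wire gives B = μ₀I/(2πd). Distances are d₁ = 0.103 m and d₂ = 0.241 m.
B₁ = 2.06×10⁻⁵ T, B₂ = 1.23×10⁻⁵ T.
Between parallel currents the two contributions point in opposite directions, so they subtract. B = |B₁ − B₂| = |2.06×10⁻⁵ − 1.23×10⁻⁵| = 8.30×10⁻⁶ T.

B ≈ 8.30 μT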